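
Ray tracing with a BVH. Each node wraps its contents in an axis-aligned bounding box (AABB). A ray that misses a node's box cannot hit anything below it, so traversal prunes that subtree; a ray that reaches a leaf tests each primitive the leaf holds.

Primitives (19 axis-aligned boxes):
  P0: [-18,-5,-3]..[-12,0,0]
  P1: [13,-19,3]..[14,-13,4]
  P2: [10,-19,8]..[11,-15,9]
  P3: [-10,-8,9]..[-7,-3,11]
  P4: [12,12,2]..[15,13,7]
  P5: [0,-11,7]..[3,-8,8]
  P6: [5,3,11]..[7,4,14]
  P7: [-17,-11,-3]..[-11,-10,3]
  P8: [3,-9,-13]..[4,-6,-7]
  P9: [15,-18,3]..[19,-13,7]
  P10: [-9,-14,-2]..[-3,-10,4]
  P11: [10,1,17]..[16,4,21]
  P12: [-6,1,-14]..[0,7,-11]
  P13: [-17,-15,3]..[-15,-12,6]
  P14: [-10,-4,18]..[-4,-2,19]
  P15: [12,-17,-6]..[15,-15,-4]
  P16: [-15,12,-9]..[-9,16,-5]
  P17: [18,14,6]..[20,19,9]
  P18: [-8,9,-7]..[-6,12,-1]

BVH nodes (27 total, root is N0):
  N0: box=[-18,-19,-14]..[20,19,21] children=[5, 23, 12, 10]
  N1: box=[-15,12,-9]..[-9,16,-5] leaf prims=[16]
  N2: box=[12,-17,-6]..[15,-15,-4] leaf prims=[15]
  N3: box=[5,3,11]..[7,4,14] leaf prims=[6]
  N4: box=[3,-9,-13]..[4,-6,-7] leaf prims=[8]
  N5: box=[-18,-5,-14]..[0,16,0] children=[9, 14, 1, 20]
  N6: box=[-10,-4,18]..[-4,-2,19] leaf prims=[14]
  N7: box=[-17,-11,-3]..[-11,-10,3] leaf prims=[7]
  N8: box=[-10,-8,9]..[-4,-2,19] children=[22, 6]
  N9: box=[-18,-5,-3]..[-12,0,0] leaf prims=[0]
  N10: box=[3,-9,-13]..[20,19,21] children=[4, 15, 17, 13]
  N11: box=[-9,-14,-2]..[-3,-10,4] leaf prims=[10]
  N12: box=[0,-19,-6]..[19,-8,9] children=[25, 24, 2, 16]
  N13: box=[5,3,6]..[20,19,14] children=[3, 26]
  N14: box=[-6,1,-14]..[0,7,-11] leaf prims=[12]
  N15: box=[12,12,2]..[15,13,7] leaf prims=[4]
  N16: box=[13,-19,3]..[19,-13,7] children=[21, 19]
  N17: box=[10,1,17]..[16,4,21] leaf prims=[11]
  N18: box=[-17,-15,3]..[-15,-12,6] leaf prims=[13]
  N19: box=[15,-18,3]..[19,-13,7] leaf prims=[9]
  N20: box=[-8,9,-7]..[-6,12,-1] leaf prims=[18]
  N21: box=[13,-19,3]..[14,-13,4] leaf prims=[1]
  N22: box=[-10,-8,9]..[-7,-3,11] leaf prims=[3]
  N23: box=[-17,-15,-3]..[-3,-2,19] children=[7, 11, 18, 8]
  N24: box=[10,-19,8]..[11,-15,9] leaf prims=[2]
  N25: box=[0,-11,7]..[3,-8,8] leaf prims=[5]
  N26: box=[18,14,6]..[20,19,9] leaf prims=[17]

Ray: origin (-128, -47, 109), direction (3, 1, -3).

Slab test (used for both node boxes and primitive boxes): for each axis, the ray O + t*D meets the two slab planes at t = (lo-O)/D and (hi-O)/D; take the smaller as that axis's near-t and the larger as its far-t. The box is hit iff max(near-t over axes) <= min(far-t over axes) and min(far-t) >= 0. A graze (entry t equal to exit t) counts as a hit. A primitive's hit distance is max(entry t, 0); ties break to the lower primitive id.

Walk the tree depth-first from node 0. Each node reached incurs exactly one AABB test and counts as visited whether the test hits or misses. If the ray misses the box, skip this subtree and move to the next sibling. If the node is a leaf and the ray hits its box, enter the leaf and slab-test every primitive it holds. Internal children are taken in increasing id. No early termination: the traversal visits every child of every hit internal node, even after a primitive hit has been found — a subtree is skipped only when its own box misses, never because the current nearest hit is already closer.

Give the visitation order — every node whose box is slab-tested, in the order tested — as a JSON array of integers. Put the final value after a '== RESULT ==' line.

Trace the traversal:
N0 x:[110/3,148/3] y:[28,66] z:[88/3,41] -> hit [110/3,41], descend [5, 10, 12, 23]
  N5 x:[110/3,128/3] y:[42,63] z:[109/3,41] -> miss, prune
  N10 x:[131/3,148/3] y:[38,66] z:[88/3,122/3] -> miss, prune
  N12 x:[128/3,49] y:[28,39] z:[100/3,115/3] -> miss, prune
  N23 x:[37,125/3] y:[32,45] z:[30,112/3] -> hit [37,112/3], descend [7, 8, 11, 18]
    N7 x:[37,39] y:[36,37] z:[106/3,112/3] -> hit [37,37] leaf, test {P7@t=37}
    N8 x:[118/3,124/3] y:[39,45] z:[30,100/3] -> miss, prune
    N11 x:[119/3,125/3] y:[33,37] z:[35,37] -> miss, prune
    N18 x:[37,113/3] y:[32,35] z:[103/3,106/3] -> miss, prune

order=[0, 5, 10, 12, 23, 7, 8, 11, 18]  |boxes|=9  |leaves|=1  hit=P7

== RESULT ==
[0, 5, 10, 12, 23, 7, 8, 11, 18]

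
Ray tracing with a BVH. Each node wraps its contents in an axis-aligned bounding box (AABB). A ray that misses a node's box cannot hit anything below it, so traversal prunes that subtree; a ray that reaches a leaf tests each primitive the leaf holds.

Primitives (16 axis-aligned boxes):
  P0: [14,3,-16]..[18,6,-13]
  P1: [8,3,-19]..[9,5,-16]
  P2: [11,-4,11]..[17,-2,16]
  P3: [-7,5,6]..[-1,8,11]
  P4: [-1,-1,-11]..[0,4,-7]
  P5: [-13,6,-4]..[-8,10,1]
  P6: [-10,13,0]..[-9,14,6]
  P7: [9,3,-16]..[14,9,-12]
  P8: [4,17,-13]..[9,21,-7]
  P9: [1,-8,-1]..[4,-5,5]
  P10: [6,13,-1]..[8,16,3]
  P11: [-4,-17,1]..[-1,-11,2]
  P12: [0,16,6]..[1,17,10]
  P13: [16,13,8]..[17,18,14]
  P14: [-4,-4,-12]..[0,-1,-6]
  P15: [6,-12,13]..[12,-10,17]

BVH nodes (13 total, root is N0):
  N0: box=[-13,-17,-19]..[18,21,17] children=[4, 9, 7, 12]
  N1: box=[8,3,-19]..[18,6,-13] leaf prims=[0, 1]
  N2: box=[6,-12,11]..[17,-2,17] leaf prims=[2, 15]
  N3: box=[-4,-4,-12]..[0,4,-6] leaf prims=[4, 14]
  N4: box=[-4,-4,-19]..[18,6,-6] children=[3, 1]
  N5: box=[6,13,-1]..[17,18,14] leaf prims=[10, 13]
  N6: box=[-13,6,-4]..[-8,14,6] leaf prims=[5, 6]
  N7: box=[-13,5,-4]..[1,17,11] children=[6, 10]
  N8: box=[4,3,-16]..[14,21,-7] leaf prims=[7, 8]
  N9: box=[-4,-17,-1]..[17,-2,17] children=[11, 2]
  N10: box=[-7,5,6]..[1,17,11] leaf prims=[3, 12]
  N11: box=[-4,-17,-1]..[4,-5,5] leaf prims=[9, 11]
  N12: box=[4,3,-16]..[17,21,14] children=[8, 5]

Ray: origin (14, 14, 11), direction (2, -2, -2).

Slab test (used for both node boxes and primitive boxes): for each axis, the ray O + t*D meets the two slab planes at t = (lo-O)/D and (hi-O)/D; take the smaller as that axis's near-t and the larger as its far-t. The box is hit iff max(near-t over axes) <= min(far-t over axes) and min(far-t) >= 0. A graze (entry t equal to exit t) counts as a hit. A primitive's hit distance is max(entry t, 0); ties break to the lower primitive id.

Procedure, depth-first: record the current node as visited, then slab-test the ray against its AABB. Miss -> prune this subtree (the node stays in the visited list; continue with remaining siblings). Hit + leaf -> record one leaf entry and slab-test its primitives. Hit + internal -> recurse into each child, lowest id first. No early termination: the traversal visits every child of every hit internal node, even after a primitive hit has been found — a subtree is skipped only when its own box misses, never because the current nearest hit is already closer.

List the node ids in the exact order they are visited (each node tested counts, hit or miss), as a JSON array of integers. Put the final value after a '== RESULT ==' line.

Traverse from the root:
N0 x:[-27/2,2] y:[-7/2,31/2] z:[-3,15] -> hit [-3,2], descend [4, 7, 9, 12]
  N4 x:[-9,2] y:[4,9] z:[17/2,15] -> miss, prune
  N7 x:[-27/2,-13/2] y:[-3/2,9/2] z:[0,15/2] -> miss, prune
  N9 x:[-9,3/2] y:[8,31/2] z:[-3,6] -> miss, prune
  N12 x:[-5,3/2] y:[-7/2,11/2] z:[-3/2,27/2] -> hit [-3/2,3/2], descend [5, 8]
    N5 x:[-4,3/2] y:[-2,1/2] z:[-3/2,6] -> hit [-3/2,1/2] leaf, test {P10(miss), P13(miss)}
    N8 x:[-5,0] y:[-7/2,11/2] z:[9,27/2] -> miss, prune

Summary -> nodes [0, 4, 7, 9, 12, 5, 8]; box-tests=7; leaf-entries=1; first=miss

== RESULT ==
[0, 4, 7, 9, 12, 5, 8]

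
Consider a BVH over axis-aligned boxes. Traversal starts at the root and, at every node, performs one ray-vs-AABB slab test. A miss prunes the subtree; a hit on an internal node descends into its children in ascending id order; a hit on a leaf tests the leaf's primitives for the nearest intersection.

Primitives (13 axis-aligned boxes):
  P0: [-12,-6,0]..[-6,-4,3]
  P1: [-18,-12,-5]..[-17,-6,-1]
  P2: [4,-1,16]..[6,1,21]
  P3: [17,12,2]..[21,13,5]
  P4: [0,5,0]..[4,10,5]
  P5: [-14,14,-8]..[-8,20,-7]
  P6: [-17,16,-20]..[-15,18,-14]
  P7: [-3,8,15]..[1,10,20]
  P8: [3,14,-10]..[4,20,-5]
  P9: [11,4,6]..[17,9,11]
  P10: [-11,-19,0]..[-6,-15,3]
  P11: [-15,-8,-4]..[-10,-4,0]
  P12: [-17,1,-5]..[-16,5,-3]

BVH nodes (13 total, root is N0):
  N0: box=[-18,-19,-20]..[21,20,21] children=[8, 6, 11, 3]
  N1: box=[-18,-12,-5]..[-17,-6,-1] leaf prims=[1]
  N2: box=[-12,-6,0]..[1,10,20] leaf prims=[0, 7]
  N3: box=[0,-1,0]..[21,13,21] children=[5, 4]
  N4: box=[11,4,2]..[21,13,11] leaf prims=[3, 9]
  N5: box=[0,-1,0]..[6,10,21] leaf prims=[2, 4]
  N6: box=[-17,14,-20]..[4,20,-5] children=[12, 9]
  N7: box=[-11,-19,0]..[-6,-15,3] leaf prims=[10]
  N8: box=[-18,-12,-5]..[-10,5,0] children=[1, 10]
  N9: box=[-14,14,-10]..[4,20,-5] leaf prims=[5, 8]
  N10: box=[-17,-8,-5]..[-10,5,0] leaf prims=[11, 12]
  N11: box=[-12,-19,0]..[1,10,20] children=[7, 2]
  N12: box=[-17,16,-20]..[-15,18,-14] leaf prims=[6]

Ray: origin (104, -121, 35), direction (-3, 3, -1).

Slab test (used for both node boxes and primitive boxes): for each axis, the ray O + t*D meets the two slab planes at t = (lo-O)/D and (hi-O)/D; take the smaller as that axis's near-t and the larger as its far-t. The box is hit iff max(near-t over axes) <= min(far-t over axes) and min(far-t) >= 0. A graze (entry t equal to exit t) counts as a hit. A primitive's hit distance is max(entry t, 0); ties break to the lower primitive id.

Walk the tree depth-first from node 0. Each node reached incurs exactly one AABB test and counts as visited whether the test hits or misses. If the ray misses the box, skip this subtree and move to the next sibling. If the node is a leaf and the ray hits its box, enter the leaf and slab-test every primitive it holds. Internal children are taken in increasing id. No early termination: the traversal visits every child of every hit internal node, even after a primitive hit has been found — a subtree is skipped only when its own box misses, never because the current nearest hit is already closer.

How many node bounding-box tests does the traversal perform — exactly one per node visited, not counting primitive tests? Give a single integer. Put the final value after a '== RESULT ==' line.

Walk:
N0 x:[83/3,122/3] y:[34,47] z:[14,55] -> hit [34,122/3], descend [3, 6, 8, 11]
  N3 x:[83/3,104/3] y:[40,134/3] z:[14,35] -> miss, prune
  N6 x:[100/3,121/3] y:[45,47] z:[40,55] -> miss, prune
  N8 x:[38,122/3] y:[109/3,42] z:[35,40] -> hit [38,40], descend [1, 10]
    N1 x:[121/3,122/3] y:[109/3,115/3] z:[36,40] -> miss, prune
    N10 x:[38,121/3] y:[113/3,42] z:[35,40] -> hit [38,40] leaf, test {P11@t=38, P12(miss)}
  N11 x:[103/3,116/3] y:[34,131/3] z:[15,35] -> hit [103/3,35], descend [2, 7]
    N2 x:[103/3,116/3] y:[115/3,131/3] z:[15,35] -> miss, prune
    N7 x:[110/3,115/3] y:[34,106/3] z:[32,35] -> miss, prune

Visited [0, 3, 6, 8, 1, 10, 11, 2, 7]. Tests: 9 box, 1 leaf. Nearest: P11.

== RESULT ==
9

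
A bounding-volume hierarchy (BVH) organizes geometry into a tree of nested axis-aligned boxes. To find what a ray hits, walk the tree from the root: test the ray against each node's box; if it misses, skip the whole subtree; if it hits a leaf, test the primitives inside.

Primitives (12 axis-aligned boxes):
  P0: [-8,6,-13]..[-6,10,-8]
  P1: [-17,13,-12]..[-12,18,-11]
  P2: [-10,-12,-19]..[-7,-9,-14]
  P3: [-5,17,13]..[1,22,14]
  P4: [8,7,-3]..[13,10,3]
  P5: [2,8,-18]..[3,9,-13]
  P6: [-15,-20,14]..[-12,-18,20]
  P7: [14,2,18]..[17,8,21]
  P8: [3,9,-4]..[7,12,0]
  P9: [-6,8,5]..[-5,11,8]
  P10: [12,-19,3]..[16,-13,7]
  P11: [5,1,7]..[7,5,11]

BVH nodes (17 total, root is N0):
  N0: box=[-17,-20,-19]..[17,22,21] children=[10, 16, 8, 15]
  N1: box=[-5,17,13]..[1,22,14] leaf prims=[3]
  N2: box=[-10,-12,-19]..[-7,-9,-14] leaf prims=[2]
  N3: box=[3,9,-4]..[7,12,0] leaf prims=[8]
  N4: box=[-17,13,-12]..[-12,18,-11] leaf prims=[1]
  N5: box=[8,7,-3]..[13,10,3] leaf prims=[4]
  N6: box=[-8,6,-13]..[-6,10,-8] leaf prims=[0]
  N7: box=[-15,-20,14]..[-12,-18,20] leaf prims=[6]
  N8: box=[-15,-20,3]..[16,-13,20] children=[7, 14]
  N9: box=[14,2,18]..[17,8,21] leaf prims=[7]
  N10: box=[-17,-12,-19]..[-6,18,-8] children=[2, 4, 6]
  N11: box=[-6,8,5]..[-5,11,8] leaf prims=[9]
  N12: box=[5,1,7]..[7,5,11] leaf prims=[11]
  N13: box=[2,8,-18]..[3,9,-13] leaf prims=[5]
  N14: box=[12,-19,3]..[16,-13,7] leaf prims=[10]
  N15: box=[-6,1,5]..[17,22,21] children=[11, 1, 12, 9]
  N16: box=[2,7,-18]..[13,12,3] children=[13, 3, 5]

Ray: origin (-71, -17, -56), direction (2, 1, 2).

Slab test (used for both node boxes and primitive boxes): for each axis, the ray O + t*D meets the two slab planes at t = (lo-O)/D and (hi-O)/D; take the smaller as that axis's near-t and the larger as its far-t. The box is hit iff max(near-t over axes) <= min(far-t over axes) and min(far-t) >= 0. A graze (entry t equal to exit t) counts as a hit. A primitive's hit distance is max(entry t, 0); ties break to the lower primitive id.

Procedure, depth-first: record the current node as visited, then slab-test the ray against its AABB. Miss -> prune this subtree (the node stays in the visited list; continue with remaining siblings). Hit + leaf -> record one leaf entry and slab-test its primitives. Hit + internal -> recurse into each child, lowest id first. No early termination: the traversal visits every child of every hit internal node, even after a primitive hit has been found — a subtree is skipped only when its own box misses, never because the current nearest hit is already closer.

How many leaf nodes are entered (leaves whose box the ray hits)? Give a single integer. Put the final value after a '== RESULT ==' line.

Traverse from the root:
N0 x:[27,44] y:[-3,39] z:[37/2,77/2] -> hit [27,77/2], descend [8, 10, 15, 16]
  N8 x:[28,87/2] y:[-3,4] z:[59/2,38] -> miss, prune
  N10 x:[27,65/2] y:[5,35] z:[37/2,24] -> miss, prune
  N15 x:[65/2,44] y:[18,39] z:[61/2,77/2] -> hit [65/2,77/2], descend [1, 9, 11, 12]
    N1 x:[33,36] y:[34,39] z:[69/2,35] -> hit [69/2,35] leaf, test {P3@t=69/2}
    N9 x:[85/2,44] y:[19,25] z:[37,77/2] -> miss, prune
    N11 x:[65/2,33] y:[25,28] z:[61/2,32] -> miss, prune
    N12 x:[38,39] y:[18,22] z:[63/2,67/2] -> miss, prune
  N16 x:[73/2,42] y:[24,29] z:[19,59/2] -> miss, prune

9 AABB tests over nodes [0, 8, 10, 15, 1, 9, 11, 12, 16]; 1 leaf entered; closest P3.

== RESULT ==
1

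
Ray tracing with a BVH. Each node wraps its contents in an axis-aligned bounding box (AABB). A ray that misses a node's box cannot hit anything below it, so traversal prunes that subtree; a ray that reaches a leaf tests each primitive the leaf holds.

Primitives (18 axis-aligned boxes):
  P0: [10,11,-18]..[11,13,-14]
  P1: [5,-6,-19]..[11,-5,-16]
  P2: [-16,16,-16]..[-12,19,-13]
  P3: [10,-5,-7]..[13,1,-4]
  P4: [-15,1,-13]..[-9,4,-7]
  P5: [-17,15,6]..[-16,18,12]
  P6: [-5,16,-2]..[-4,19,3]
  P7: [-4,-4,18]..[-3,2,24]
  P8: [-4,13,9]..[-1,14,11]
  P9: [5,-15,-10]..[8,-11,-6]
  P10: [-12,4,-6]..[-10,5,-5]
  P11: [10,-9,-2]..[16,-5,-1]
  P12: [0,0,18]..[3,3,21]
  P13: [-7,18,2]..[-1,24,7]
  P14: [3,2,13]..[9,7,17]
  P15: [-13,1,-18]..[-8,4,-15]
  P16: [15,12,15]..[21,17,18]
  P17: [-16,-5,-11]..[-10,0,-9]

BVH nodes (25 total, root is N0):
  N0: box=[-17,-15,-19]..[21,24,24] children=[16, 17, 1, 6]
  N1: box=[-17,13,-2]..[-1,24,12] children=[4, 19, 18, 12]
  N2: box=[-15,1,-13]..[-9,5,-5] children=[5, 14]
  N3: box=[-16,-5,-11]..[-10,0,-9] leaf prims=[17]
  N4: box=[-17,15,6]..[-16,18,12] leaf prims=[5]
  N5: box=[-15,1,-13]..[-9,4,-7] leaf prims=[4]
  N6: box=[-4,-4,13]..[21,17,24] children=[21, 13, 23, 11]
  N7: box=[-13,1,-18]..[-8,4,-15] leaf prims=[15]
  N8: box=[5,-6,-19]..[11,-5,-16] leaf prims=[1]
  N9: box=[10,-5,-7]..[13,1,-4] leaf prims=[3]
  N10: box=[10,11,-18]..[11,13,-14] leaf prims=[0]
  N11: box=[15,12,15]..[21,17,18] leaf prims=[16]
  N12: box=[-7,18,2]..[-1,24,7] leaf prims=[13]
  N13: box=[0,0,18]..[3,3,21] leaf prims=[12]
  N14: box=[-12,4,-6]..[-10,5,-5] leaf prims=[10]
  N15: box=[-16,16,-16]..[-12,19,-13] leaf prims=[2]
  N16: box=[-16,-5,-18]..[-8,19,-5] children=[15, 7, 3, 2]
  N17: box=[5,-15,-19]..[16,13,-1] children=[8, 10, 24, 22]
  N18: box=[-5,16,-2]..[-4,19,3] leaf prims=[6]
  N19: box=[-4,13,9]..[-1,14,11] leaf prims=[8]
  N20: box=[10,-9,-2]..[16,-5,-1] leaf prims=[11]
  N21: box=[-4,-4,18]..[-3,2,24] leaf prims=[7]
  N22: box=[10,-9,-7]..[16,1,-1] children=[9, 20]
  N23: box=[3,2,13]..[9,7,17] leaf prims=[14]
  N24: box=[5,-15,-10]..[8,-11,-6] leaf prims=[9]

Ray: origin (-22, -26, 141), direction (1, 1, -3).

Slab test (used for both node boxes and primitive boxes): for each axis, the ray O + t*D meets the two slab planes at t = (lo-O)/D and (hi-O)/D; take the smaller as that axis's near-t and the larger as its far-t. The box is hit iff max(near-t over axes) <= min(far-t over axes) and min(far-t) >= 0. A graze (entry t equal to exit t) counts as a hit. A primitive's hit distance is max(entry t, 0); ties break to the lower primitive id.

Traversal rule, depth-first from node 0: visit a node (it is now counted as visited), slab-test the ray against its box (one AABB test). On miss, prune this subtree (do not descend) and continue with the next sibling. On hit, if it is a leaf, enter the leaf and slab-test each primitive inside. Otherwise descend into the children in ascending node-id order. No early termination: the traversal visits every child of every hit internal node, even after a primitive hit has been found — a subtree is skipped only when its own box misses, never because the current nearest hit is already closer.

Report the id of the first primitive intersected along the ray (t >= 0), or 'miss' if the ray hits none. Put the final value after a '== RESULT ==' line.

Traverse from the root:
N0 x:[5,43] y:[11,50] z:[39,160/3] -> hit [39,43], descend [1, 6, 16, 17]
  N1 x:[5,21] y:[39,50] z:[43,143/3] -> miss, prune
  N6 x:[18,43] y:[22,43] z:[39,128/3] -> hit [39,128/3], descend [11, 13, 21, 23]
    N11 x:[37,43] y:[38,43] z:[41,42] -> hit [41,42] leaf, test {P16@t=41}
    N13 x:[22,25] y:[26,29] z:[40,41] -> miss, prune
    N21 x:[18,19] y:[22,28] z:[39,41] -> miss, prune
    N23 x:[25,31] y:[28,33] z:[124/3,128/3] -> miss, prune
  N16 x:[6,14] y:[21,45] z:[146/3,53] -> miss, prune
  N17 x:[27,38] y:[11,39] z:[142/3,160/3] -> miss, prune

Visited [0, 1, 6, 11, 13, 21, 23, 16, 17]. Tests: 9 box, 1 leaf. Nearest: P16.

== RESULT ==
16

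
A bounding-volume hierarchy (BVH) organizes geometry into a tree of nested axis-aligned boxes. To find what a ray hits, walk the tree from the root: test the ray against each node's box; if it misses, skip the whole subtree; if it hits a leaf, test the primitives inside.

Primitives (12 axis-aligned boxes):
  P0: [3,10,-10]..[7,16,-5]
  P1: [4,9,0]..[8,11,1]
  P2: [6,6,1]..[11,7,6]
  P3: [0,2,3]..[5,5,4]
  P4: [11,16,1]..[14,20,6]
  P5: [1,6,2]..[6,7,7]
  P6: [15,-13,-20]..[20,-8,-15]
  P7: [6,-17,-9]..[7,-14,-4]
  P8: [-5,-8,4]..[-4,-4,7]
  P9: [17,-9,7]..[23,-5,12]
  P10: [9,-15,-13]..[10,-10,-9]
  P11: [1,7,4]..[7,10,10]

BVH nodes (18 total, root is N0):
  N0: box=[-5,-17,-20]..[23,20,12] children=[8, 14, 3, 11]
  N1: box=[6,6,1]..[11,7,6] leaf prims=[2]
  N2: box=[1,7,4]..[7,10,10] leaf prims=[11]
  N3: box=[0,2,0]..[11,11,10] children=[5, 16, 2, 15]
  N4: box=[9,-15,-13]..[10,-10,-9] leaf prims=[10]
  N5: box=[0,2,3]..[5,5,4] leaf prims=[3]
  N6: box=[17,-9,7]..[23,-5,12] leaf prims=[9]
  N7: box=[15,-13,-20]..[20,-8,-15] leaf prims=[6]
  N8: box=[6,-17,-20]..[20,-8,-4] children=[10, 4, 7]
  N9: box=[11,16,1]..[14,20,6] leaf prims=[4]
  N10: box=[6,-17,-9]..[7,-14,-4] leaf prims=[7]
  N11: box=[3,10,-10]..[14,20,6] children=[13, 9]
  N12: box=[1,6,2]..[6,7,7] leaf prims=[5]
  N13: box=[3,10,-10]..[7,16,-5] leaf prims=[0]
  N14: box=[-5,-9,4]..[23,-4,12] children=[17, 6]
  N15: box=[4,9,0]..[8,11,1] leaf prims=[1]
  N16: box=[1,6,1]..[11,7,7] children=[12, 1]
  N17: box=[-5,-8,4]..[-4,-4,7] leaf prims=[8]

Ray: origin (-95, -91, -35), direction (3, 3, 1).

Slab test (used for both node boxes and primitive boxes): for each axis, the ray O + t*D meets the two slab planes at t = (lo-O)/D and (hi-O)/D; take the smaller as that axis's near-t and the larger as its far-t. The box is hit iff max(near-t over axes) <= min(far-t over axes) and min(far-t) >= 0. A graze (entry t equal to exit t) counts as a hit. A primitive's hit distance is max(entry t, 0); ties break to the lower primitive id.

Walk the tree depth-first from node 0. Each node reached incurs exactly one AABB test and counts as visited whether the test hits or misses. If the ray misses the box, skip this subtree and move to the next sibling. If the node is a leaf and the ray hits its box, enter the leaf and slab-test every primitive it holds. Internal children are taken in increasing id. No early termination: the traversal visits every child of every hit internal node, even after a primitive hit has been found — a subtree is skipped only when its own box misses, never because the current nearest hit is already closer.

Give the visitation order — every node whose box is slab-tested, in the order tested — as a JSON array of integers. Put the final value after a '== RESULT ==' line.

Trace the traversal:
N0 x:[30,118/3] y:[74/3,37] z:[15,47] -> hit [30,37], descend [3, 8, 11, 14]
  N3 x:[95/3,106/3] y:[31,34] z:[35,45] -> miss, prune
  N8 x:[101/3,115/3] y:[74/3,83/3] z:[15,31] -> miss, prune
  N11 x:[98/3,109/3] y:[101/3,37] z:[25,41] -> hit [101/3,109/3], descend [9, 13]
    N9 x:[106/3,109/3] y:[107/3,37] z:[36,41] -> hit [36,109/3] leaf, test {P4@t=36}
    N13 x:[98/3,34] y:[101/3,107/3] z:[25,30] -> miss, prune
  N14 x:[30,118/3] y:[82/3,29] z:[39,47] -> miss, prune

order=[0, 3, 8, 11, 9, 13, 14]  |boxes|=7  |leaves|=1  hit=P4

== RESULT ==
[0, 3, 8, 11, 9, 13, 14]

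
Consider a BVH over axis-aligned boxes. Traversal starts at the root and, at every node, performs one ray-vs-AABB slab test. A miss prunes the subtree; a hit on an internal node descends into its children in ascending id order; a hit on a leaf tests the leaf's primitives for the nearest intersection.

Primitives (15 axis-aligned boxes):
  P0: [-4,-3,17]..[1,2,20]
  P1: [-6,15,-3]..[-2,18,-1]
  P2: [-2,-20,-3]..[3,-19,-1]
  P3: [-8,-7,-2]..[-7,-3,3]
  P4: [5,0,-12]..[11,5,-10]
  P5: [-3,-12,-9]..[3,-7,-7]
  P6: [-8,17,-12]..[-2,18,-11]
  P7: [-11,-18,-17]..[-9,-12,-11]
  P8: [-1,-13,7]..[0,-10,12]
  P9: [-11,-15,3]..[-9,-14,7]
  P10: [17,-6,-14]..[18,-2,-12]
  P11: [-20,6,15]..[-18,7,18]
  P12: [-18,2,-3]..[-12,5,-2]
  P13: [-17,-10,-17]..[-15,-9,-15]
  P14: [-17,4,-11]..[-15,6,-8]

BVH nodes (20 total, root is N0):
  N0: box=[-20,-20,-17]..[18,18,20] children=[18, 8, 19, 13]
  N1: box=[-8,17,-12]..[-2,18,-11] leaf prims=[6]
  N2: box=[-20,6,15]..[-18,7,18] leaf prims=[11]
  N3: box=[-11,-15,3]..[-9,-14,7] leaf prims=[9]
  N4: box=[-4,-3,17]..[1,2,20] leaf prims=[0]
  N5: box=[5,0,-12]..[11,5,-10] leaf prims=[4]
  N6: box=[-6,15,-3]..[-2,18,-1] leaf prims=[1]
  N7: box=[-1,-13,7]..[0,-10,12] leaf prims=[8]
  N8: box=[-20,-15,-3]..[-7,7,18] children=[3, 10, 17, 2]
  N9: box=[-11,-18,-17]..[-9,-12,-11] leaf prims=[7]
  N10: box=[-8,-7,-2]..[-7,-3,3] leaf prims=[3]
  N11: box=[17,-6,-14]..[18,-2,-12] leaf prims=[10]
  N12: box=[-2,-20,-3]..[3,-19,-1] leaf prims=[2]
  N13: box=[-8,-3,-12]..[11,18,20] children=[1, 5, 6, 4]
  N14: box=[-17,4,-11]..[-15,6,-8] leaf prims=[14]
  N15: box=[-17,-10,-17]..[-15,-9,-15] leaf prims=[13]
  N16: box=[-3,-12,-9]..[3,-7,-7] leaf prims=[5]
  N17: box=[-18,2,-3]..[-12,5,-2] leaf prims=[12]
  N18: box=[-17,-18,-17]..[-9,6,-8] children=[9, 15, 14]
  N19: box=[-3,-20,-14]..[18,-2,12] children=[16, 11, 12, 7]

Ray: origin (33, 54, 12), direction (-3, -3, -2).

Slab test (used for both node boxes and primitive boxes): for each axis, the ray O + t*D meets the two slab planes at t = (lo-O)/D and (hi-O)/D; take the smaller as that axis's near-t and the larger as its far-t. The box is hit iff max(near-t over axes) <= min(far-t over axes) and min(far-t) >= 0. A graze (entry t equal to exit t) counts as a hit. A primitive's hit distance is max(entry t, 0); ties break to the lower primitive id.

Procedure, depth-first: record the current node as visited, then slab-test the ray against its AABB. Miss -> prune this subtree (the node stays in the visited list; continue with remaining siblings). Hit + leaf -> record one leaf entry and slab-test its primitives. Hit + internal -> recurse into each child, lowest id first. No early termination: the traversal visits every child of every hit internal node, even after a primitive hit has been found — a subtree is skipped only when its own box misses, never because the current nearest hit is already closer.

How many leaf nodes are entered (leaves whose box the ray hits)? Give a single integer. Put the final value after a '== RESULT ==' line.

Walk:
N0 x:[5,53/3] y:[12,74/3] z:[-4,29/2] -> hit [12,29/2], descend [8, 13, 18, 19]
  N8 x:[40/3,53/3] y:[47/3,23] z:[-3,15/2] -> miss, prune
  N13 x:[22/3,41/3] y:[12,19] z:[-4,12] -> hit [12,12], descend [1, 4, 5, 6]
    N1 x:[35/3,41/3] y:[12,37/3] z:[23/2,12] -> hit [12,12] leaf, test {P6@t=12}
    N4 x:[32/3,37/3] y:[52/3,19] z:[-4,-5/2] -> miss, prune
    N5 x:[22/3,28/3] y:[49/3,18] z:[11,12] -> miss, prune
    N6 x:[35/3,13] y:[12,13] z:[13/2,15/2] -> miss, prune
  N18 x:[14,50/3] y:[16,24] z:[10,29/2] -> miss, prune
  N19 x:[5,12] y:[56/3,74/3] z:[0,13] -> miss, prune

Visited [0, 8, 13, 1, 4, 5, 6, 18, 19]. Tests: 9 box, 1 leaf. Nearest: P6.

== RESULT ==
1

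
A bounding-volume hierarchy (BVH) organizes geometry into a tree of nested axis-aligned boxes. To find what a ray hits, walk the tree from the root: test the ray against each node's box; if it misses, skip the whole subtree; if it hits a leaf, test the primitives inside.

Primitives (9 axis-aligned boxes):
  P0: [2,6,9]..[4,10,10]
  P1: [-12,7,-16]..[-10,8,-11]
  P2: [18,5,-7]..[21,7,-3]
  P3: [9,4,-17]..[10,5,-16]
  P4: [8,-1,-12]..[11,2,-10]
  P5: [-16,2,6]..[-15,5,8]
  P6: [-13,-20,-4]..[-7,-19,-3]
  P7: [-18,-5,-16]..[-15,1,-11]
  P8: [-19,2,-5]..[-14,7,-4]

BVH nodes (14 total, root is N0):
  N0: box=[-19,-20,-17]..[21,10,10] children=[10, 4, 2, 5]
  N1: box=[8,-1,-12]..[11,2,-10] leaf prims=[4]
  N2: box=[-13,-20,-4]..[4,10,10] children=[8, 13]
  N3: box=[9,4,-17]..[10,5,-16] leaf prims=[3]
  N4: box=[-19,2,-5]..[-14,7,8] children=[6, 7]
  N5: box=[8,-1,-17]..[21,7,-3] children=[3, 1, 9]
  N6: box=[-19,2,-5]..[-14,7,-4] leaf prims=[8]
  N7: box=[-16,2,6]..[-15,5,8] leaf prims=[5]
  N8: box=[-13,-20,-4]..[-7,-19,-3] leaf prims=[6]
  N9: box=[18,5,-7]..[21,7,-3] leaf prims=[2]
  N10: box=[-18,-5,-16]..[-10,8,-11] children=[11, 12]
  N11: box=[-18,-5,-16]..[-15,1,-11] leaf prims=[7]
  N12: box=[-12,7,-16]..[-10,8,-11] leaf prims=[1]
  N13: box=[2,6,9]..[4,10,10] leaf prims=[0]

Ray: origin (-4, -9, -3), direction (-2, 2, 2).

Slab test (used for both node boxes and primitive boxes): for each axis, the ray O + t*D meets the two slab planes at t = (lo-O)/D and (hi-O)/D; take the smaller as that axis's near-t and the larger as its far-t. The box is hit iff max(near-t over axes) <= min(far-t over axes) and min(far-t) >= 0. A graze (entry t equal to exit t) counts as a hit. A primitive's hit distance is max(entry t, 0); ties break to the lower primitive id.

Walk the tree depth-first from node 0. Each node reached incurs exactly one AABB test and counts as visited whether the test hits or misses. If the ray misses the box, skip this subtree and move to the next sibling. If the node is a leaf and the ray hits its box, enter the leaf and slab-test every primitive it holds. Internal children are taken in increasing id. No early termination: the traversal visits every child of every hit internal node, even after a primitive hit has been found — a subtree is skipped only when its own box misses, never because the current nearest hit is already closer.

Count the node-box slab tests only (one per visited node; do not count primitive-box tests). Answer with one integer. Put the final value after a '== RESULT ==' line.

Traverse from the root:
N0 x:[-25/2,15/2] y:[-11/2,19/2] z:[-7,13/2] -> hit [-11/2,13/2], descend [2, 4, 5, 10]
  N2 x:[-4,9/2] y:[-11/2,19/2] z:[-1/2,13/2] -> hit [-1/2,9/2], descend [8, 13]
    N8 x:[3/2,9/2] y:[-11/2,-5] z:[-1/2,0] -> miss, prune
    N13 x:[-4,-3] y:[15/2,19/2] z:[6,13/2] -> miss, prune
  N4 x:[5,15/2] y:[11/2,8] z:[-1,11/2] -> hit [11/2,11/2], descend [6, 7]
    N6 x:[5,15/2] y:[11/2,8] z:[-1,-1/2] -> miss, prune
    N7 x:[11/2,6] y:[11/2,7] z:[9/2,11/2] -> hit [11/2,11/2] leaf, test {P5@t=11/2}
  N5 x:[-25/2,-6] y:[4,8] z:[-7,0] -> miss, prune
  N10 x:[3,7] y:[2,17/2] z:[-13/2,-4] -> miss, prune

Visited [0, 2, 8, 13, 4, 6, 7, 5, 10]. Tests: 9 box, 1 leaf. Nearest: P5.

== RESULT ==
9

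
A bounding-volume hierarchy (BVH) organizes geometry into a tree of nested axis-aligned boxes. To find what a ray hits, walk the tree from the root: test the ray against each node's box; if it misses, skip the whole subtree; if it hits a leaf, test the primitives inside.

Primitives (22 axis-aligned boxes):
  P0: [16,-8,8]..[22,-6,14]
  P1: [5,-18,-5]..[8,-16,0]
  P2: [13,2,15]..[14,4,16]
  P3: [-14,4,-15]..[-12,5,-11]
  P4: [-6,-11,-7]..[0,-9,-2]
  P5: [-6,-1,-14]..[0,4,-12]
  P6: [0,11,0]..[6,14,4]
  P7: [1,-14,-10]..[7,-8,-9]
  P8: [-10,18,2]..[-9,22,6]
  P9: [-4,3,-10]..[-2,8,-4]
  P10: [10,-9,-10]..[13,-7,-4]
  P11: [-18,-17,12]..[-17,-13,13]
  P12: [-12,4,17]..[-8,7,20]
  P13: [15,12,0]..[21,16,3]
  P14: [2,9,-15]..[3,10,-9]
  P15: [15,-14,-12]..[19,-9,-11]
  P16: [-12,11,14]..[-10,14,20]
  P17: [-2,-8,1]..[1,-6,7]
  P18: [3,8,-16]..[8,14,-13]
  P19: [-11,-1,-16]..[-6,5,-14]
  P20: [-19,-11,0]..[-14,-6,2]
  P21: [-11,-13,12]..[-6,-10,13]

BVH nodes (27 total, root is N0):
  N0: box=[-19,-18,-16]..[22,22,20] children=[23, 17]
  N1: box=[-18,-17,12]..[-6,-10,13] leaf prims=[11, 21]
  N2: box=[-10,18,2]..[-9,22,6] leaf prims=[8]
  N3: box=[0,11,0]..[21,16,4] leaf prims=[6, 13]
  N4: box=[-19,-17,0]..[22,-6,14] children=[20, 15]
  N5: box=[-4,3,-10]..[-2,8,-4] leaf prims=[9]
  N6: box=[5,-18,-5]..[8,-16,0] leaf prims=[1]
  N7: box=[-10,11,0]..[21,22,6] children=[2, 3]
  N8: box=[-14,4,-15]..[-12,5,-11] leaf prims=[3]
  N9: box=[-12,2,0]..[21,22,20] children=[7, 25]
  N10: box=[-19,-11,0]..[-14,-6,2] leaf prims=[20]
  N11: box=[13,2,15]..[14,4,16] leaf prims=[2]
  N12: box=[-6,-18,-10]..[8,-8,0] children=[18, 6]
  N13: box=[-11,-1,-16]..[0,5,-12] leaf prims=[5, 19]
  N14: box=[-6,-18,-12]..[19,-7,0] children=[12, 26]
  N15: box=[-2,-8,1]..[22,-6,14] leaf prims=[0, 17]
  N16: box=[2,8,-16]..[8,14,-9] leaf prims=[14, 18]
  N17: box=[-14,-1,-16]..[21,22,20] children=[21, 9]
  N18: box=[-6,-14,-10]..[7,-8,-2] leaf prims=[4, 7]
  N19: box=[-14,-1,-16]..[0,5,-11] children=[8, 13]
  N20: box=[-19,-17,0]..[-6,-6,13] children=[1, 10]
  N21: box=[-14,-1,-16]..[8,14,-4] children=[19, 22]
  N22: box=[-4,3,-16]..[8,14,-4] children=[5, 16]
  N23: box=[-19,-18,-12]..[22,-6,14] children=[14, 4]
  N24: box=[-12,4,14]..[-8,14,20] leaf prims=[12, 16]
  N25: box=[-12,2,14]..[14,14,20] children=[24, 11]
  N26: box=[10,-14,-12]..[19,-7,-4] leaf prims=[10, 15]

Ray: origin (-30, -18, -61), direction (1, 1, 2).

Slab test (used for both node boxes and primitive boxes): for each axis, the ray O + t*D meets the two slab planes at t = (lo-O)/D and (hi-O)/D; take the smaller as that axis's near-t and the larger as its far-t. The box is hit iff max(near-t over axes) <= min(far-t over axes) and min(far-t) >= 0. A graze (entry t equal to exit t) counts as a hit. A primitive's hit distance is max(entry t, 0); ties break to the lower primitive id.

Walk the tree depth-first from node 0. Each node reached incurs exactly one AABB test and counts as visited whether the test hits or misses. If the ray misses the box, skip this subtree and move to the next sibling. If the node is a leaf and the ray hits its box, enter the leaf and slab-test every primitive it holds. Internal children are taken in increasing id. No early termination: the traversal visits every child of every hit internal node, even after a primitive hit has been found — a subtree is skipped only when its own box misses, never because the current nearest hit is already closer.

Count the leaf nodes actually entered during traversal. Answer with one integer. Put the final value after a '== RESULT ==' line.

Traverse from the root:
N0 x:[11,52] y:[0,40] z:[45/2,81/2] -> hit [45/2,40], descend [17, 23]
  N17 x:[16,51] y:[17,40] z:[45/2,81/2] -> hit [45/2,40], descend [9, 21]
    N9 x:[18,51] y:[20,40] z:[61/2,81/2] -> hit [61/2,40], descend [7, 25]
      N7 x:[20,51] y:[29,40] z:[61/2,67/2] -> hit [61/2,67/2], descend [2, 3]
        N2 x:[20,21] y:[36,40] z:[63/2,67/2] -> miss, prune
        N3 x:[30,51] y:[29,34] z:[61/2,65/2] -> hit [61/2,65/2] leaf, test {P6@t=61/2, P13(miss)}
      N25 x:[18,44] y:[20,32] z:[75/2,81/2] -> miss, prune
    N21 x:[16,38] y:[17,32] z:[45/2,57/2] -> hit [45/2,57/2], descend [19, 22]
      N19 x:[16,30] y:[17,23] z:[45/2,25] -> hit [45/2,23], descend [8, 13]
        N8 x:[16,18] y:[22,23] z:[23,25] -> miss, prune
        N13 x:[19,30] y:[17,23] z:[45/2,49/2] -> hit [45/2,23] leaf, test {P5(miss), P19@t=45/2}
      N22 x:[26,38] y:[21,32] z:[45/2,57/2] -> hit [26,57/2], descend [5, 16]
        N5 x:[26,28] y:[21,26] z:[51/2,57/2] -> hit [26,26] leaf, test {P9@t=26}
        N16 x:[32,38] y:[26,32] z:[45/2,26] -> miss, prune
  N23 x:[11,52] y:[0,12] z:[49/2,75/2] -> miss, prune

Visited [0, 17, 9, 7, 2, 3, 25, 21, 19, 8, 13, 22, 5, 16, 23]. Tests: 15 box, 3 leaf. Nearest: P19.

== RESULT ==
3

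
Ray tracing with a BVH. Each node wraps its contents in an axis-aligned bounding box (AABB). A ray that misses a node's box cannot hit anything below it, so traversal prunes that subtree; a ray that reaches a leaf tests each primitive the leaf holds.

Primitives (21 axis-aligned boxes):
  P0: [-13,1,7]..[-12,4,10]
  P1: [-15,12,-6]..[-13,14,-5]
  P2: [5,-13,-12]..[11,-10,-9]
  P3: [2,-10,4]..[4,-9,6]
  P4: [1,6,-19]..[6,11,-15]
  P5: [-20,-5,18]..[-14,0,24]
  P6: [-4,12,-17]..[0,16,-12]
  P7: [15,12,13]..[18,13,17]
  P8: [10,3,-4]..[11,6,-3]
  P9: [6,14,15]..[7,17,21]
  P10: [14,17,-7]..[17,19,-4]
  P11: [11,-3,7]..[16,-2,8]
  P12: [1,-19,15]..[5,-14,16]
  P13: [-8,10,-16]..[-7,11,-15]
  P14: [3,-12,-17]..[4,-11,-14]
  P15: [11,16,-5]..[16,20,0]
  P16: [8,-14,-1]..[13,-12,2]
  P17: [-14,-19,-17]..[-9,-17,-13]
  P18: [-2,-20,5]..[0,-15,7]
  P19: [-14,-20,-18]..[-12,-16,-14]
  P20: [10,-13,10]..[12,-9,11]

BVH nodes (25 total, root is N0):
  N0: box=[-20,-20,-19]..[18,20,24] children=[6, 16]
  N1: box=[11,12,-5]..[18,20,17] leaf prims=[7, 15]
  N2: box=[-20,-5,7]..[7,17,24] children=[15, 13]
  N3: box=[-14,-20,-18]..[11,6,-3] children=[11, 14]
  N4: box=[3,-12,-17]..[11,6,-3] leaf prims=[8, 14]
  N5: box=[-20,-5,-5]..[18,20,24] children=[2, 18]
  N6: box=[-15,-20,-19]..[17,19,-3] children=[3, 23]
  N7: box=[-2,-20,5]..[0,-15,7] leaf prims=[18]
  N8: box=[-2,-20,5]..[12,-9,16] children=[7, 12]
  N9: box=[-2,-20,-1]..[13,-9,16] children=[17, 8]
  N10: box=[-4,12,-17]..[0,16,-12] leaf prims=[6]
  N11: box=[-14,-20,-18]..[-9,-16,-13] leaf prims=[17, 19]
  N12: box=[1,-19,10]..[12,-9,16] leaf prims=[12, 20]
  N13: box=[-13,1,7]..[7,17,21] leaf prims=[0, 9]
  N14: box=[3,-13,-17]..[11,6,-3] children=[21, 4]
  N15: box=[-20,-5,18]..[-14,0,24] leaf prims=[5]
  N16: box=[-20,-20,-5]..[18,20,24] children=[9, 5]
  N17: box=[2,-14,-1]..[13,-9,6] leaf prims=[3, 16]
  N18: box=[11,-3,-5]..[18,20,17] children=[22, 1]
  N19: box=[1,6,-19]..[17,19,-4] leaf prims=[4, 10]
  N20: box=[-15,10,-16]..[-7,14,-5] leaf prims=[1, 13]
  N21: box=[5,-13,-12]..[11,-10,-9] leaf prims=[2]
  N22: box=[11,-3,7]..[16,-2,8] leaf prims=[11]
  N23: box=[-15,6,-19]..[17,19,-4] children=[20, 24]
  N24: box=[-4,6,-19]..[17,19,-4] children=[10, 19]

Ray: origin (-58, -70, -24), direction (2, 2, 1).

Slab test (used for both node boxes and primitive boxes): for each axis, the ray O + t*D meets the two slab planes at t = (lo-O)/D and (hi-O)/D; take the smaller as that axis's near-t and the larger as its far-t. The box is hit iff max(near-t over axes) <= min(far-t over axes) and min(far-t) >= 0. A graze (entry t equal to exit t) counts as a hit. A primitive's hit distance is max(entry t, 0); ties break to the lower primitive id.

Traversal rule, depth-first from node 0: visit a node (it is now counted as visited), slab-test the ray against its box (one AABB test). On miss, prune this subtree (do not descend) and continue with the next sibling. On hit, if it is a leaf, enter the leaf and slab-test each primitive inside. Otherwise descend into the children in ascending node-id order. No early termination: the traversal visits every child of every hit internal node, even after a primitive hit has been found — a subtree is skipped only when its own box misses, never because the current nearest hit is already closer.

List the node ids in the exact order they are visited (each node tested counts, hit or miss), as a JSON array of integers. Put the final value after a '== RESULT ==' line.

Walk:
N0 x:[19,38] y:[25,45] z:[5,48] -> hit [25,38], descend [6, 16]
  N6 x:[43/2,75/2] y:[25,89/2] z:[5,21] -> miss, prune
  N16 x:[19,38] y:[25,45] z:[19,48] -> hit [25,38], descend [5, 9]
    N5 x:[19,38] y:[65/2,45] z:[19,48] -> hit [65/2,38], descend [2, 18]
      N2 x:[19,65/2] y:[65/2,87/2] z:[31,48] -> hit [65/2,65/2], descend [13, 15]
        N13 x:[45/2,65/2] y:[71/2,87/2] z:[31,45] -> miss, prune
        N15 x:[19,22] y:[65/2,35] z:[42,48] -> miss, prune
      N18 x:[69/2,38] y:[67/2,45] z:[19,41] -> hit [69/2,38], descend [1, 22]
        N1 x:[69/2,38] y:[41,45] z:[19,41] -> miss, prune
        N22 x:[69/2,37] y:[67/2,34] z:[31,32] -> miss, prune
    N9 x:[28,71/2] y:[25,61/2] z:[23,40] -> hit [28,61/2], descend [8, 17]
      N8 x:[28,35] y:[25,61/2] z:[29,40] -> hit [29,61/2], descend [7, 12]
        N7 x:[28,29] y:[25,55/2] z:[29,31] -> miss, prune
        N12 x:[59/2,35] y:[51/2,61/2] z:[34,40] -> miss, prune
      N17 x:[30,71/2] y:[28,61/2] z:[23,30] -> hit [30,30] leaf, test {P3@t=30, P16(miss)}

Summary -> nodes [0, 6, 16, 5, 2, 13, 15, 18, 1, 22, 9, 8, 7, 12, 17]; box-tests=15; leaf-entries=1; first=P3

== RESULT ==
[0, 6, 16, 5, 2, 13, 15, 18, 1, 22, 9, 8, 7, 12, 17]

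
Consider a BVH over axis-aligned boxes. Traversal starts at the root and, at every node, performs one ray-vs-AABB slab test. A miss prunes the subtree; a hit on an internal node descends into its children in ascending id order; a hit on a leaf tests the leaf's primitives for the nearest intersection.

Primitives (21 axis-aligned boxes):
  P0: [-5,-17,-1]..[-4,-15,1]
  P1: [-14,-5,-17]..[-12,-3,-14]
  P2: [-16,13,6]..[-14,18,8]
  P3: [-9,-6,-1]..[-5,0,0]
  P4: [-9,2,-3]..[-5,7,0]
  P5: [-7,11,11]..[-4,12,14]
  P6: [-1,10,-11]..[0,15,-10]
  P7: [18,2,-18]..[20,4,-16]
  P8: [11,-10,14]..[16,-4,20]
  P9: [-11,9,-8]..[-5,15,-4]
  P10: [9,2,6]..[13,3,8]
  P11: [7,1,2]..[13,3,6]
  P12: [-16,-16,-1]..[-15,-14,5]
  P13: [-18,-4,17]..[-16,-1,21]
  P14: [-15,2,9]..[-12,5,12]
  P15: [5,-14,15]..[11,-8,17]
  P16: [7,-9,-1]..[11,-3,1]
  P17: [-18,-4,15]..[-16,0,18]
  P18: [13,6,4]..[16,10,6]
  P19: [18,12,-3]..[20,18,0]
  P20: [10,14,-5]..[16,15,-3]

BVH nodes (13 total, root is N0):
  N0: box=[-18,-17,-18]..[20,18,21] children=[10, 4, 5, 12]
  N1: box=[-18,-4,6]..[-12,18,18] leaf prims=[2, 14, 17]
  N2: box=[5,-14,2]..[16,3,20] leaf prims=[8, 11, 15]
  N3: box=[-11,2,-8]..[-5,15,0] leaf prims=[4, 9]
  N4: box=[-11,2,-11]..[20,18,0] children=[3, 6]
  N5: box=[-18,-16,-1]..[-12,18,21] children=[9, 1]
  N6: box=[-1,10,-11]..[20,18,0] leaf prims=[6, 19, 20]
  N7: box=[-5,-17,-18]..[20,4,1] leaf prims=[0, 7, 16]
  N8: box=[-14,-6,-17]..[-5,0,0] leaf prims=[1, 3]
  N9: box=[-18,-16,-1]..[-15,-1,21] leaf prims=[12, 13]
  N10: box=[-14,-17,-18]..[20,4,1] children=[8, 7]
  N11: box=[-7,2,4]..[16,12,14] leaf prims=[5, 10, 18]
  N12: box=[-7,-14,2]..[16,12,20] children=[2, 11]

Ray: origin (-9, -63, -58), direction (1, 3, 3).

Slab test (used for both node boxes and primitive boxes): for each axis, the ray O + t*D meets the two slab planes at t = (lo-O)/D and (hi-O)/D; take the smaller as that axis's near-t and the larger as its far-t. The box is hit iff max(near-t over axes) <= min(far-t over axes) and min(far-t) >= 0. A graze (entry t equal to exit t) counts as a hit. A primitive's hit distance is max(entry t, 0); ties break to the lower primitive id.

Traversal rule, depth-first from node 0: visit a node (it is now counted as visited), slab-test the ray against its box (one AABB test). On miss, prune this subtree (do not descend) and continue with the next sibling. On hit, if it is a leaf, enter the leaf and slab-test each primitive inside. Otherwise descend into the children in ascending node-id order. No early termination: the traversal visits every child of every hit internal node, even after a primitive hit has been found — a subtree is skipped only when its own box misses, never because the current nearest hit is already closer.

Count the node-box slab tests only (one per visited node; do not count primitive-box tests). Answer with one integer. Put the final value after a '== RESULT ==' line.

Trace the traversal:
N0 x:[-9,29] y:[46/3,27] z:[40/3,79/3] -> hit [46/3,79/3], descend [4, 5, 10, 12]
  N4 x:[-2,29] y:[65/3,27] z:[47/3,58/3] -> miss, prune
  N5 x:[-9,-3] y:[47/3,27] z:[19,79/3] -> miss, prune
  N10 x:[-5,29] y:[46/3,67/3] z:[40/3,59/3] -> hit [46/3,59/3], descend [7, 8]
    N7 x:[4,29] y:[46/3,67/3] z:[40/3,59/3] -> hit [46/3,59/3] leaf, test {P0(miss), P7(miss), P16@t=19}
    N8 x:[-5,4] y:[19,21] z:[41/3,58/3] -> miss, prune
  N12 x:[2,25] y:[49/3,25] z:[20,26] -> hit [20,25], descend [2, 11]
    N2 x:[14,25] y:[49/3,22] z:[20,26] -> hit [20,22] leaf, test {P8(miss), P11@t=64/3, P15(miss)}
    N11 x:[2,25] y:[65/3,25] z:[62/3,24] -> hit [65/3,24] leaf, test {P5(miss), P10@t=65/3, P18(miss)}

order=[0, 4, 5, 10, 7, 8, 12, 2, 11]  |boxes|=9  |leaves|=3  hit=P16

== RESULT ==
9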